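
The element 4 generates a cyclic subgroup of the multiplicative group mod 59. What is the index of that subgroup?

2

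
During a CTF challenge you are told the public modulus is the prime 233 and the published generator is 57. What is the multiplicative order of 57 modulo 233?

ord(57) | φ(233) = 233 − 1 = 232 = 2^3 · 29.
Divisors of 232: 1, 2, 4, 8, 29, 58, 116, 232.
Compute 57^d (mod 233) for the divisors d until we hit 1:
57^1 ≡ 57 (mod 233)
57^2 ≡ 220 (mod 233)
57^4 ≡ 169 (mod 233)
57^8 ≡ 135 (mod 233)
57^29 ≡ 221 (mod 233)
57^58 ≡ 144 (mod 233)
57^116 ≡ 232 (mod 233)
57^232 ≡ 1 (mod 233) ✓
So ord_233(57) = 232.

232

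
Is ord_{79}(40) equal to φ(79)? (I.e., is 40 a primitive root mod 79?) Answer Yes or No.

φ(79) = 79 − 1 = 78 = 2 · 3 · 13.
Test 40^(78/q) mod 79 for each prime factor q of 78:
40^39 ≡ 1 (mod 79)  [q = 2: ≡ 1 ✗]
40^26 ≡ 55 (mod 79)  [q = 3: ≢ 1 ✓]
40^6 ≡ 21 (mod 79)  [q = 13: ≢ 1 ✓]
Since 40^39 ≡ 1, the order of 40 divides 39 < 78, so 40 is not a primitive root.

No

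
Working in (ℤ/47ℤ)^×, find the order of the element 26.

By Lagrange's theorem, ord_47(26) divides φ(47) = 47 − 1 = 46 = 2 · 23.
Divisors of 46: 1, 2, 23, 46.
Check 26^d mod 47 for each divisor in increasing order:
26^1 ≡ 26 (mod 47)
26^2 ≡ 18 (mod 47)
26^23 ≡ 46 (mod 47)
26^46 ≡ 1 (mod 47) ✓
Therefore the multiplicative order of 26 modulo 47 is 46.

46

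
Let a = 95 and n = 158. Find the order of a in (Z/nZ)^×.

39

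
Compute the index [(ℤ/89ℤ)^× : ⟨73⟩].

By Lagrange's theorem, ord_89(73) divides φ(89) = 89 − 1 = 88 = 2^3 · 11.
Divisors of 88: 1, 2, 4, 8, 11, 22, 44, 88.
Check 73^d mod 89 for each divisor in increasing order:
73^1 ≡ 73 (mod 89)
73^2 ≡ 78 (mod 89)
73^4 ≡ 32 (mod 89)
73^8 ≡ 45 (mod 89)
73^11 ≡ 88 (mod 89)
73^22 ≡ 1 (mod 89) ✓
Thus |⟨73⟩| = ord(73) = 22.
The index is φ(89) / ord(73) = 88 / 22 = 4.

4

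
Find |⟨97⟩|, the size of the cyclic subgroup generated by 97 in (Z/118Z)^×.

The order of 97 must divide φ(118) = φ(2)·φ(59) = 1·58 = 58 = 2 · 29.
Divisors of 58: 1, 2, 29, 58.
Test each divisor d:
97^1 ≡ 97
97^2 ≡ 87
97^29 ≡ 117
97^58 ≡ 1
The smallest such exponent is 58, so the order of 97 is 58.

58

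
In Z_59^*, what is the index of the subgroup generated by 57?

The order of 57 must divide φ(59) = 59 − 1 = 58 = 2 · 29.
Divisors of 58: 1, 2, 29, 58.
Compute 57^d (mod 59) for the divisors d until we hit 1:
57^1 ≡ 57
57^2 ≡ 4
57^29 ≡ 1
So ord_59(57) = 29, hence |⟨57⟩| = 29.
Index = |(Z/59Z)^×| / |⟨57⟩| = 58 / 29 = 2.

2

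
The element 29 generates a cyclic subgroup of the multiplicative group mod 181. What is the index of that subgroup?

Since 29 ∈ (Z/181Z)^×, its order divides φ(181) = 181 − 1 = 180 = 2^2 · 3^2 · 5.
Divisors of 180: 1, 2, 3, 4, 5, 6, 9, 10, 12, 15, 18, 20, 30, 36, 45, 60, 90, 180.
Compute 29^d (mod 181) for the divisors d until we hit 1:
29^1 ≡ 29 (mod 181)
29^2 ≡ 117 (mod 181)
29^3 ≡ 135 (mod 181)
29^4 ≡ 114 (mod 181)
29^5 ≡ 48 (mod 181)
29^6 ≡ 125 (mod 181)
29^9 ≡ 42 (mod 181)
29^10 ≡ 132 (mod 181)
29^12 ≡ 59 (mod 181)
29^15 ≡ 1 (mod 181) ✓
Thus |⟨29⟩| = ord(29) = 15.
Index = |(Z/181Z)^×| / |⟨29⟩| = 180 / 15 = 12.

12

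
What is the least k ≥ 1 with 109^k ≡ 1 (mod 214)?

ord(109) | φ(214) = φ(2)·φ(107) = 1·106 = 106 = 2 · 53.
Divisors of 106: 1, 2, 53, 106.
Check 109^d mod 214 for each divisor in increasing order:
109^1 ≡ 109 (mod 214)
109^2 ≡ 111 (mod 214)
109^53 ≡ 213 (mod 214)
109^106 ≡ 1 (mod 214) ✓
Hence ord(109) = 106.

106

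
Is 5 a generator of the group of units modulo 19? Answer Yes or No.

No

φ(19) = 19 − 1 = 18 = 2 · 3^2.
An element g generates (Z/19Z)^× iff g^(18/q) ≢ 1 (mod 19) for each prime q ∈ {2, 3}.
5^9 ≡ 1 (mod 19)  [q = 2: ≡ 1 ✗]
5^6 ≡ 7 (mod 19)  [q = 3: ≢ 1 ✓]
5^9 ≡ 1 shows ord(5) | 9, strictly less than φ(19); not a primitive root.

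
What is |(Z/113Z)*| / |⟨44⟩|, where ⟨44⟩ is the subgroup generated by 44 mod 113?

14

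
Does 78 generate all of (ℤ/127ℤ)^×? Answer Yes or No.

φ(127) = 127 − 1 = 126 = 2 · 3^2 · 7.
Test 78^(126/q) mod 127 for each prime factor q of 126:
78^63 ≡ 126 (mod 127)  [q = 2: ≢ 1 ✓]
78^42 ≡ 19 (mod 127)  [q = 3: ≢ 1 ✓]
78^18 ≡ 32 (mod 127)  [q = 7: ≢ 1 ✓]
None equal 1, so ord_127(78) = 126: 78 is a primitive root.

Yes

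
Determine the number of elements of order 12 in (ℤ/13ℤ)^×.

4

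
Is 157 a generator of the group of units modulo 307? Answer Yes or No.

Yes

φ(307) = 307 − 1 = 306 = 2 · 3^2 · 17.
An element g generates (Z/307Z)^× iff g^(306/q) ≢ 1 (mod 307) for each prime q ∈ {2, 3, 17}.
157^153 ≡ 306 (mod 307)  [q = 2: ≢ 1 ✓]
157^102 ≡ 17 (mod 307)  [q = 3: ≢ 1 ✓]
157^18 ≡ 269 (mod 307)  [q = 17: ≢ 1 ✓]
None equal 1, so ord_307(157) = 306: 157 is a primitive root.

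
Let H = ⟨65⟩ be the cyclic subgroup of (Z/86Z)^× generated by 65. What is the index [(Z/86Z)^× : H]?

3

ord(65) | φ(86) = φ(2)·φ(43) = 1·42 = 42 = 2 · 3 · 7.
Divisors of 42: 1, 2, 3, 6, 7, 14, 21, 42.
Test each divisor d:
65^1 ≡ 65
65^2 ≡ 11
65^3 ≡ 27
65^6 ≡ 41
65^7 ≡ 85
65^14 ≡ 1
So ord_86(65) = 14, hence |⟨65⟩| = 14.
Index = |(Z/86Z)^×| / |⟨65⟩| = 42 / 14 = 3.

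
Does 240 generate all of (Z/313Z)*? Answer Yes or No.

φ(313) = 313 − 1 = 312 = 2^3 · 3 · 13.
Test 240^(312/q) mod 313 for each prime factor q of 312:
240^156 ≡ 312 (mod 313)  [q = 2: ≢ 1 ✓]
240^104 ≡ 1 (mod 313)  [q = 3: ≡ 1 ✗]
240^24 ≡ 277 (mod 313)  [q = 13: ≢ 1 ✓]
240^104 ≡ 1 shows ord(240) | 104, strictly less than φ(313); not a primitive root.

No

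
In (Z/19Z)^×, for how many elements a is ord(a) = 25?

φ(19) = 19 − 1 = 18 = 2 · 3^2.
Since (Z/19Z)^× is cyclic of order 18, the number of elements of order d is φ(d) when d | 18 and 0 otherwise.
25 does not divide 18, so no element of (Z/19Z)^× has order 25.

0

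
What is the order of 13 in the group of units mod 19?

18

Since 13 ∈ (Z/19Z)^×, its order divides φ(19) = 19 − 1 = 18 = 2 · 3^2.
Divisors of 18: 1, 2, 3, 6, 9, 18.
Compute 13^d (mod 19) for the divisors d until we hit 1:
13^1 ≡ 13 (mod 19)
13^2 ≡ 17 (mod 19)
13^3 ≡ 12 (mod 19)
13^6 ≡ 11 (mod 19)
13^9 ≡ 18 (mod 19)
13^18 ≡ 1 (mod 19) ✓
Hence ord(13) = 18.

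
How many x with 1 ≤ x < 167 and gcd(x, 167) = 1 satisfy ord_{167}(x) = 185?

0

φ(167) = 167 − 1 = 166 = 2 · 83.
In a cyclic group of order 166, there are φ(d) elements of order d for each divisor d of 166, and zero for non-divisors.
185 does not divide 166, so no element of (Z/167Z)^× has order 185.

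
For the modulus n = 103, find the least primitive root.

5

φ(103) = 103 − 1 = 102 = 2 · 3 · 17.
g is a primitive root iff g^(102/q) ≢ 1 (mod 103) for each prime q ∈ {2, 3, 17}.
g = 2: 2^51 ≡ 1 — hits 1, so not a primitive root.
g = 3: 3^51 ≡ 102; 3^34 ≡ 1 — hits 1, so not a primitive root.
g = 4: 4^51 ≡ 1 — hits 1, so not a primitive root.
g = 5: 5^51 ≡ 102; 5^34 ≡ 56; 5^6 ≡ 72 — none is 1, so 5 is a primitive root.
So 5 is the smallest generator of (Z/103Z)^×.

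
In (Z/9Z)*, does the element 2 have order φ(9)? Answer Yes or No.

Yes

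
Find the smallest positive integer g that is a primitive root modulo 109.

6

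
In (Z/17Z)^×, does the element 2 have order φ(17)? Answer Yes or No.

φ(17) = 17 − 1 = 16 = 2^4.
It suffices to check that the order of 2 is not a proper divisor of 16: compute 2^(16/q) for q ∈ {2}.
2^8 ≡ 1 (mod 17)  [q = 2: ≡ 1 ✗]
Since 2^8 ≡ 1, the order of 2 divides 8 < 16, so 2 is not a primitive root.

No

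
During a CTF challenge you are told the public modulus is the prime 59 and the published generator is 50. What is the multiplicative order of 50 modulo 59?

58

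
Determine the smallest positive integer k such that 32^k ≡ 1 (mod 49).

By Lagrange's theorem, ord_49(32) divides φ(49) = φ(7^2) = 7·(7−1) = 42 = 2 · 3 · 7.
Divisors of 42: 1, 2, 3, 6, 7, 14, 21, 42.
Test each divisor d:
32^1 ≡ 32 (mod 49)
32^2 ≡ 44 (mod 49)
32^3 ≡ 36 (mod 49)
32^6 ≡ 22 (mod 49)
32^7 ≡ 18 (mod 49)
32^14 ≡ 30 (mod 49)
32^21 ≡ 1 (mod 49) ✓
So ord_49(32) = 21.

21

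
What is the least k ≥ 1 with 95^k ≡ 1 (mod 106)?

13

Since 95 ∈ (Z/106Z)^×, its order divides φ(106) = φ(2)·φ(53) = 1·52 = 52 = 2^2 · 13.
Divisors of 52: 1, 2, 4, 13, 26, 52.
Compute 95^d (mod 106) for the divisors d until we hit 1:
95^1 ≡ 95
95^2 ≡ 15
95^4 ≡ 13
95^13 ≡ 1
Therefore the multiplicative order of 95 modulo 106 is 13.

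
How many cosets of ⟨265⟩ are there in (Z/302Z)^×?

By Lagrange's theorem, ord_302(265) divides φ(302) = φ(2)·φ(151) = 1·150 = 150 = 2 · 3 · 5^2.
Divisors of 150: 1, 2, 3, 5, 6, 10, 15, 25, 30, 50, 75, 150.
Test each divisor d:
265^1 ≡ 265 (mod 302)
265^2 ≡ 161 (mod 302)
265^3 ≡ 83 (mod 302)
265^5 ≡ 75 (mod 302)
265^6 ≡ 245 (mod 302)
265^10 ≡ 189 (mod 302)
265^15 ≡ 283 (mod 302)
265^25 ≡ 33 (mod 302)
265^30 ≡ 59 (mod 302)
265^50 ≡ 183 (mod 302)
265^75 ≡ 301 (mod 302)
265^150 ≡ 1 (mod 302) ✓
The order of 265 is 150, so the subgroup it generates has 150 elements.
[(Z/302Z)^× : ⟨265⟩] = 150/150 = 1.

1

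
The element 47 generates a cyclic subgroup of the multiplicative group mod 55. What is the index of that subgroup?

2

ord(47) | φ(55) = φ(5·11) = (5−1)·(11−1) = 4·10 = 40 = 2^3 · 5.
Divisors of 40: 1, 2, 4, 5, 8, 10, 20, 40.
Test each divisor d:
47^1 ≡ 47
47^2 ≡ 9
47^4 ≡ 26
47^5 ≡ 12
47^8 ≡ 16
47^10 ≡ 34
47^20 ≡ 1
So ord_55(47) = 20, hence |⟨47⟩| = 20.
The index is φ(55) / ord(47) = 40 / 20 = 2.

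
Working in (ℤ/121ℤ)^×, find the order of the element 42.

55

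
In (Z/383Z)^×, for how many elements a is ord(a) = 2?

1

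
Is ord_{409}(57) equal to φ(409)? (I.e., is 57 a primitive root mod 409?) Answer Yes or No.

φ(409) = 409 − 1 = 408 = 2^3 · 3 · 17.
Test 57^(408/q) mod 409 for each prime factor q of 408:
57^204 ≡ 408 (mod 409)  [q = 2: ≢ 1 ✓]
57^136 ≡ 53 (mod 409)  [q = 3: ≢ 1 ✓]
57^24 ≡ 216 (mod 409)  [q = 17: ≢ 1 ✓]
None equal 1, so ord_409(57) = 408: 57 is a primitive root.

Yes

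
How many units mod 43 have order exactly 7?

6

φ(43) = 43 − 1 = 42 = 2 · 3 · 7.
In a cyclic group of order 42, there are φ(d) elements of order d for each divisor d of 42, and zero for non-divisors.
7 | 42, and φ(7) = 7 − 1 = 6.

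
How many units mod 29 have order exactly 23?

φ(29) = 29 − 1 = 28 = 2^2 · 7.
In a cyclic group of order 28, there are φ(d) elements of order d for each divisor d of 28, and zero for non-divisors.
23 does not divide 28, so no element of (Z/29Z)^× has order 23.

0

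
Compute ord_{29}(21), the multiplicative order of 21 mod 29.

28

The order of 21 must divide φ(29) = 29 − 1 = 28 = 2^2 · 7.
Divisors of 28: 1, 2, 4, 7, 14, 28.
Compute 21^d (mod 29) for the divisors d until we hit 1:
21^1 ≡ 21
21^2 ≡ 6
21^4 ≡ 7
21^7 ≡ 12
21^14 ≡ 28
21^28 ≡ 1
Therefore the multiplicative order of 21 modulo 29 is 28.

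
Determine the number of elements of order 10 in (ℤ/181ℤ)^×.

φ(181) = 181 − 1 = 180 = 2^2 · 3^2 · 5.
Since (Z/181Z)^× is cyclic of order 180, the number of elements of order d is φ(d) when d | 180 and 0 otherwise.
10 = 2 · 5 divides 180, and φ(10) = 4.

4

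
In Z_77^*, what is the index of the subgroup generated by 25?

4

ord(25) | φ(77) = φ(7·11) = (7−1)·(11−1) = 6·10 = 60 = 2^2 · 3 · 5.
Divisors of 60: 1, 2, 3, 4, 5, 6, 10, 12, 15, 20, 30, 60.
Check 25^d mod 77 for each divisor in increasing order:
25^1 ≡ 25 (mod 77)
25^2 ≡ 9 (mod 77)
25^3 ≡ 71 (mod 77)
25^4 ≡ 4 (mod 77)
25^5 ≡ 23 (mod 77)
25^6 ≡ 36 (mod 77)
25^10 ≡ 67 (mod 77)
25^12 ≡ 64 (mod 77)
25^15 ≡ 1 (mod 77) ✓
Thus |⟨25⟩| = ord(25) = 15.
Index = |(Z/77Z)^×| / |⟨25⟩| = 60 / 15 = 4.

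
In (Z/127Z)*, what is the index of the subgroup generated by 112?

1

ord(112) | φ(127) = 127 − 1 = 126 = 2 · 3^2 · 7.
Divisors of 126: 1, 2, 3, 6, 7, 9, 14, 18, 21, 42, 63, 126.
Evaluate successive powers at the divisors of 126:
112^1 ≡ 112 (mod 127)
112^2 ≡ 98 (mod 127)
112^3 ≡ 54 (mod 127)
112^6 ≡ 122 (mod 127)
112^7 ≡ 75 (mod 127)
112^9 ≡ 111 (mod 127)
112^14 ≡ 37 (mod 127)
112^18 ≡ 2 (mod 127)
112^21 ≡ 108 (mod 127)
112^42 ≡ 107 (mod 127)
112^63 ≡ 126 (mod 127)
112^126 ≡ 1 (mod 127) ✓
Thus |⟨112⟩| = ord(112) = 126.
[(Z/127Z)^× : ⟨112⟩] = 126/126 = 1.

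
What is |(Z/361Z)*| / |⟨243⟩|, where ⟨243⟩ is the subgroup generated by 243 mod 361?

1

ord(243) | φ(361) = φ(19^2) = 19·(19−1) = 342 = 2 · 3^2 · 19.
Divisors of 342: 1, 2, 3, 6, 9, 18, 19, 38, 57, 114, 171, 342.
Test each divisor d:
243^1 ≡ 243 (mod 361)
243^2 ≡ 206 (mod 361)
243^3 ≡ 240 (mod 361)
243^6 ≡ 201 (mod 361)
243^9 ≡ 227 (mod 361)
243^18 ≡ 267 (mod 361)
243^19 ≡ 262 (mod 361)
243^38 ≡ 54 (mod 361)
243^57 ≡ 69 (mod 361)
243^114 ≡ 68 (mod 361)
243^171 ≡ 360 (mod 361)
243^342 ≡ 1 (mod 361) ✓
The order of 243 is 342, so the subgroup it generates has 342 elements.
Index = |(Z/361Z)^×| / |⟨243⟩| = 342 / 342 = 1.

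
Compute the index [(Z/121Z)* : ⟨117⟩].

ord(117) | φ(121) = φ(11^2) = 11·(11−1) = 110 = 2 · 5 · 11.
Divisors of 110: 1, 2, 5, 10, 11, 22, 55, 110.
Check 117^d mod 121 for each divisor in increasing order:
117^1 ≡ 117
117^2 ≡ 16
117^5 ≡ 65
117^10 ≡ 111
117^11 ≡ 40
117^22 ≡ 27
117^55 ≡ 120
117^110 ≡ 1
Thus |⟨117⟩| = ord(117) = 110.
The index is φ(121) / ord(117) = 110 / 110 = 1.

1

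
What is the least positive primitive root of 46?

φ(46) = φ(2)·φ(23) = 1·22 = 22 = 2 · 11.
Test candidates g = 2, 3, … against the prime factors q ∈ {2, 11} of φ(46): g is a generator iff g^(22/q) ≢ 1 for every such q.
g = 2: gcd(2, 46) = 2 > 1, not a unit — skip.
g = 3: 3^11 ≡ 1 — hits 1, so not a primitive root.
g = 4: gcd(4, 46) = 2 > 1, not a unit — skip.
g = 5: 5^11 ≡ 45; 5^2 ≡ 25 — none is 1, so 5 is a primitive root.
Hence the least primitive root of 46 is 5.

5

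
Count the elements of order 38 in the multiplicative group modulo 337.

0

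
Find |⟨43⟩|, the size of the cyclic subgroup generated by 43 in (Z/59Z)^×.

58

The order of 43 must divide φ(59) = 59 − 1 = 58 = 2 · 29.
Divisors of 58: 1, 2, 29, 58.
Check 43^d mod 59 for each divisor in increasing order:
43^1 ≡ 43 (mod 59)
43^2 ≡ 20 (mod 59)
43^29 ≡ 58 (mod 59)
43^58 ≡ 1 (mod 59) ✓
Hence ord(43) = 58.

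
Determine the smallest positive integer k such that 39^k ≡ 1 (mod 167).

166

Since 39 ∈ (Z/167Z)^×, its order divides φ(167) = 167 − 1 = 166 = 2 · 83.
Divisors of 166: 1, 2, 83, 166.
Evaluate successive powers at the divisors of 166:
39^1 ≡ 39 (mod 167)
39^2 ≡ 18 (mod 167)
39^83 ≡ 166 (mod 167)
39^166 ≡ 1 (mod 167) ✓
Hence ord(39) = 166.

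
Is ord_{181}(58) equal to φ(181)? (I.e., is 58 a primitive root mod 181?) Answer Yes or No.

Yes

φ(181) = 181 − 1 = 180 = 2^2 · 3^2 · 5.
It suffices to check that the order of 58 is not a proper divisor of 180: compute 58^(180/q) for q ∈ {2, 3, 5}.
58^90 ≡ 180 (mod 181)  [q = 2: ≢ 1 ✓]
58^60 ≡ 48 (mod 181)  [q = 3: ≢ 1 ✓]
58^36 ≡ 135 (mod 181)  [q = 5: ≢ 1 ✓]
Every test exponent gives a nontrivial residue, hence 58 generates the full group.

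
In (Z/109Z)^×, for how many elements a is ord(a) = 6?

φ(109) = 109 − 1 = 108 = 2^2 · 3^3.
(Z/109Z)^× is cyclic (|G| = 108); a cyclic group of order m has exactly φ(d) elements of each order d | m, and none otherwise.
6 = 2 · 3 divides 108, and φ(6) = 2.

2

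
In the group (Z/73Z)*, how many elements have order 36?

φ(73) = 73 − 1 = 72 = 2^3 · 3^2.
In a cyclic group of order 72, there are φ(d) elements of order d for each divisor d of 72, and zero for non-divisors.
36 = 2^2 · 3^2 divides 72, and φ(36) = 12.

12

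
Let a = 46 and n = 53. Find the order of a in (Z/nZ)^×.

The order of 46 must divide φ(53) = 53 − 1 = 52 = 2^2 · 13.
Divisors of 52: 1, 2, 4, 13, 26, 52.
Check 46^d mod 53 for each divisor in increasing order:
46^1 ≡ 46 (mod 53)
46^2 ≡ 49 (mod 53)
46^4 ≡ 16 (mod 53)
46^13 ≡ 1 (mod 53) ✓
Therefore the multiplicative order of 46 modulo 53 is 13.

13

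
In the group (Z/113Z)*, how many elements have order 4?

φ(113) = 113 − 1 = 112 = 2^4 · 7.
(Z/113Z)^× is cyclic (|G| = 112); a cyclic group of order m has exactly φ(d) elements of each order d | m, and none otherwise.
4 = 2^2 divides 112, and φ(4) = 2.

2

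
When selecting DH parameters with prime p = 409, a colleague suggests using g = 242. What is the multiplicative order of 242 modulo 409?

102

By Lagrange's theorem, ord_409(242) divides φ(409) = 409 − 1 = 408 = 2^3 · 3 · 17.
Divisors of 408: 1, 2, 3, 4, 6, 8, 12, 17, 24, 34, 51, 68, 102, 136, 204, 408.
Evaluate successive powers at the divisors of 408:
242^1 ≡ 242
242^2 ≡ 77
242^3 ≡ 229
242^4 ≡ 203
242^6 ≡ 89
242^8 ≡ 309
242^12 ≡ 150
242^17 ≡ 356
242^24 ≡ 5
242^34 ≡ 355
242^51 ≡ 408
242^68 ≡ 53
242^102 ≡ 1
So ord_409(242) = 102.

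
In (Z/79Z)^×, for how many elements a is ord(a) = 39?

24

φ(79) = 79 − 1 = 78 = 2 · 3 · 13.
(Z/79Z)^× is cyclic (|G| = 78); a cyclic group of order m has exactly φ(d) elements of each order d | m, and none otherwise.
39 = 3 · 13 divides 78, and φ(39) = 24.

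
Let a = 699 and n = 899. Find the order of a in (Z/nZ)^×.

The order of 699 must divide φ(899) = φ(29·31) = (29−1)·(31−1) = 28·30 = 840 = 2^3 · 3 · 5 · 7.
Divisors of 840: 1, 2, 3, 4, 5, 6, 7, 8, 10, 12, 14, 15, 20, 21, 24, 28, 30, 35, 40, 42, 56, 60, 70, 84, 105, 120, 140, 168, 210, 280, 420, 840.
Check 699^d mod 899 for each divisor in increasing order:
699^1 ≡ 699 (mod 899)
699^2 ≡ 444 (mod 899)
699^3 ≡ 201 (mod 899)
699^4 ≡ 255 (mod 899)
699^5 ≡ 243 (mod 899)
699^6 ≡ 845 (mod 899)
699^7 ≡ 12 (mod 899)
699^8 ≡ 297 (mod 899)
699^10 ≡ 614 (mod 899)
699^12 ≡ 219 (mod 899)
699^14 ≡ 144 (mod 899)
699^15 ≡ 867 (mod 899)
699^20 ≡ 315 (mod 899)
699^21 ≡ 829 (mod 899)
699^24 ≡ 314 (mod 899)
699^28 ≡ 59 (mod 899)
699^30 ≡ 125 (mod 899)
699^35 ≡ 708 (mod 899)
699^40 ≡ 335 (mod 899)
699^42 ≡ 405 (mod 899)
699^56 ≡ 784 (mod 899)
699^60 ≡ 342 (mod 899)
699^70 ≡ 521 (mod 899)
699^84 ≡ 407 (mod 899)
699^105 ≡ 278 (mod 899)
699^120 ≡ 94 (mod 899)
699^140 ≡ 842 (mod 899)
699^168 ≡ 233 (mod 899)
699^210 ≡ 869 (mod 899)
699^280 ≡ 552 (mod 899)
699^420 ≡ 1 (mod 899) ✓
Hence ord(699) = 420.

420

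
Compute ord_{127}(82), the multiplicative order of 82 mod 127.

ord(82) | φ(127) = 127 − 1 = 126 = 2 · 3^2 · 7.
Divisors of 126: 1, 2, 3, 6, 7, 9, 14, 18, 21, 42, 63, 126.
Check 82^d mod 127 for each divisor in increasing order:
82^1 ≡ 82 (mod 127)
82^2 ≡ 120 (mod 127)
82^3 ≡ 61 (mod 127)
82^6 ≡ 38 (mod 127)
82^7 ≡ 68 (mod 127)
82^9 ≡ 32 (mod 127)
82^14 ≡ 52 (mod 127)
82^18 ≡ 8 (mod 127)
82^21 ≡ 107 (mod 127)
82^42 ≡ 19 (mod 127)
82^63 ≡ 1 (mod 127) ✓
The smallest such exponent is 63, so the order of 82 is 63.

63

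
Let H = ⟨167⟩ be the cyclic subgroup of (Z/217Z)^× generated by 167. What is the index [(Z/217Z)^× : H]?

6

ord(167) | φ(217) = φ(7·31) = (7−1)·(31−1) = 6·30 = 180 = 2^2 · 3^2 · 5.
Divisors of 180: 1, 2, 3, 4, 5, 6, 9, 10, 12, 15, 18, 20, 30, 36, 45, 60, 90, 180.
Evaluate successive powers at the divisors of 180:
167^1 ≡ 167 (mod 217)
167^2 ≡ 113 (mod 217)
167^3 ≡ 209 (mod 217)
167^4 ≡ 183 (mod 217)
167^5 ≡ 181 (mod 217)
167^6 ≡ 64 (mod 217)
167^9 ≡ 139 (mod 217)
167^10 ≡ 211 (mod 217)
167^12 ≡ 190 (mod 217)
167^15 ≡ 216 (mod 217)
167^18 ≡ 8 (mod 217)
167^20 ≡ 36 (mod 217)
167^30 ≡ 1 (mod 217) ✓
Thus |⟨167⟩| = ord(167) = 30.
[(Z/217Z)^× : ⟨167⟩] = 180/30 = 6.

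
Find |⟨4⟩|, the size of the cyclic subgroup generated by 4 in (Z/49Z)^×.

21

Since 4 ∈ (Z/49Z)^×, its order divides φ(49) = φ(7^2) = 7·(7−1) = 42 = 2 · 3 · 7.
Divisors of 42: 1, 2, 3, 6, 7, 14, 21, 42.
Test each divisor d:
4^1 ≡ 4
4^2 ≡ 16
4^3 ≡ 15
4^6 ≡ 29
4^7 ≡ 18
4^14 ≡ 30
4^21 ≡ 1
Hence ord(4) = 21.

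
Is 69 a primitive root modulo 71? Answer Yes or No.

Yes

φ(71) = 71 − 1 = 70 = 2 · 5 · 7.
Test 69^(70/q) mod 71 for each prime factor q of 70:
69^35 ≡ 70 (mod 71)  [q = 2: ≢ 1 ✓]
69^14 ≡ 54 (mod 71)  [q = 5: ≢ 1 ✓]
69^10 ≡ 30 (mod 71)  [q = 7: ≢ 1 ✓]
Every test exponent gives a nontrivial residue, hence 69 generates the full group.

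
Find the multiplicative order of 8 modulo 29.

28

The order of 8 must divide φ(29) = 29 − 1 = 28 = 2^2 · 7.
Divisors of 28: 1, 2, 4, 7, 14, 28.
Check 8^d mod 29 for each divisor in increasing order:
8^1 ≡ 8 (mod 29)
8^2 ≡ 6 (mod 29)
8^4 ≡ 7 (mod 29)
8^7 ≡ 17 (mod 29)
8^14 ≡ 28 (mod 29)
8^28 ≡ 1 (mod 29) ✓
So ord_29(8) = 28.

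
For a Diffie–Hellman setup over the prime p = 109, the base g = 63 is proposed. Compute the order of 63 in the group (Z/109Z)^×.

3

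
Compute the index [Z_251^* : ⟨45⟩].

2

The order of 45 must divide φ(251) = 251 − 1 = 250 = 2 · 5^3.
Divisors of 250: 1, 2, 5, 10, 25, 50, 125, 250.
Check 45^d mod 251 for each divisor in increasing order:
45^1 ≡ 45
45^2 ≡ 17
45^5 ≡ 204
45^10 ≡ 201
45^25 ≡ 219
45^50 ≡ 20
45^125 ≡ 1
Thus |⟨45⟩| = ord(45) = 125.
[(Z/251Z)^× : ⟨45⟩] = 250/125 = 2.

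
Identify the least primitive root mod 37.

φ(37) = 37 − 1 = 36 = 2^2 · 3^2.
Test candidates g = 2, 3, … against the prime factors q ∈ {2, 3} of φ(37): g is a generator iff g^(36/q) ≢ 1 for every such q.
g = 2: 2^18 ≡ 36; 2^12 ≡ 26 — none is 1, so 2 is a primitive root.
Hence the least primitive root of 37 is 2.

2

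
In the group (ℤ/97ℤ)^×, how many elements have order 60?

0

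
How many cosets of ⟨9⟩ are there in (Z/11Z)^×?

The order of 9 must divide φ(11) = 11 − 1 = 10 = 2 · 5.
Divisors of 10: 1, 2, 5, 10.
Evaluate successive powers at the divisors of 10:
9^1 ≡ 9
9^2 ≡ 4
9^5 ≡ 1
The order of 9 is 5, so the subgroup it generates has 5 elements.
Index = |(Z/11Z)^×| / |⟨9⟩| = 10 / 5 = 2.

2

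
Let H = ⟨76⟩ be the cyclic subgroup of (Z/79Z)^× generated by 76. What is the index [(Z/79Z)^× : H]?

2

By Lagrange's theorem, ord_79(76) divides φ(79) = 79 − 1 = 78 = 2 · 3 · 13.
Divisors of 78: 1, 2, 3, 6, 13, 26, 39, 78.
Check 76^d mod 79 for each divisor in increasing order:
76^1 ≡ 76 (mod 79)
76^2 ≡ 9 (mod 79)
76^3 ≡ 52 (mod 79)
76^6 ≡ 18 (mod 79)
76^13 ≡ 55 (mod 79)
76^26 ≡ 23 (mod 79)
76^39 ≡ 1 (mod 79) ✓
Thus |⟨76⟩| = ord(76) = 39.
Index = |(Z/79Z)^×| / |⟨76⟩| = 78 / 39 = 2.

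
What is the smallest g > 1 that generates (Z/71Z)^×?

7

φ(71) = 71 − 1 = 70 = 2 · 5 · 7.
g is a primitive root iff g^(70/q) ≢ 1 (mod 71) for each prime q ∈ {2, 5, 7}.
g = 2: 2^35 ≡ 1 — hits 1, so not a primitive root.
g = 3: 3^35 ≡ 1 — hits 1, so not a primitive root.
g = 4: 4^35 ≡ 1 — hits 1, so not a primitive root.
g = 5: 5^35 ≡ 1 — hits 1, so not a primitive root.
g = 6: 6^35 ≡ 1 — hits 1, so not a primitive root.
g = 7: 7^35 ≡ 70; 7^14 ≡ 54; 7^10 ≡ 45 — none is 1, so 7 is a primitive root.
Hence the least primitive root of 71 is 7.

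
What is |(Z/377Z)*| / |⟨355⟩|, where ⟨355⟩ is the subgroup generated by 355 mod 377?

The order of 355 must divide φ(377) = φ(13·29) = (13−1)·(29−1) = 12·28 = 336 = 2^4 · 3 · 7.
Divisors of 336: 1, 2, 3, 4, 6, 7, 8, 12, 14, 16, 21, 24, 28, 42, 48, 56, 84, 112, 168, 336.
Check 355^d mod 377 for each divisor in increasing order:
355^1 ≡ 355 (mod 377)
355^2 ≡ 107 (mod 377)
355^3 ≡ 285 (mod 377)
355^4 ≡ 139 (mod 377)
355^6 ≡ 170 (mod 377)
355^7 ≡ 30 (mod 377)
355^8 ≡ 94 (mod 377)
355^12 ≡ 248 (mod 377)
355^14 ≡ 146 (mod 377)
355^16 ≡ 165 (mod 377)
355^21 ≡ 233 (mod 377)
355^24 ≡ 53 (mod 377)
355^28 ≡ 204 (mod 377)
355^42 ≡ 1 (mod 377) ✓
So ord_377(355) = 42, hence |⟨355⟩| = 42.
[(Z/377Z)^× : ⟨355⟩] = 336/42 = 8.

8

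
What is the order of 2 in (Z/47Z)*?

ord(2) | φ(47) = 47 − 1 = 46 = 2 · 23.
Divisors of 46: 1, 2, 23, 46.
Check 2^d mod 47 for each divisor in increasing order:
2^1 ≡ 2
2^2 ≡ 4
2^23 ≡ 1
So ord_47(2) = 23.

23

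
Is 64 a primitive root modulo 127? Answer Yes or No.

φ(127) = 127 − 1 = 126 = 2 · 3^2 · 7.
It suffices to check that the order of 64 is not a proper divisor of 126: compute 64^(126/q) for q ∈ {2, 3, 7}.
64^63 ≡ 1 (mod 127)  [q = 2: ≡ 1 ✗]
64^42 ≡ 1 (mod 127)  [q = 3: ≡ 1 ✗]
64^18 ≡ 8 (mod 127)  [q = 7: ≢ 1 ✓]
The check at q = 2 fails, so 64 generates a proper subgroup.

No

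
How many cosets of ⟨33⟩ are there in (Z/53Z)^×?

The order of 33 must divide φ(53) = 53 − 1 = 52 = 2^2 · 13.
Divisors of 52: 1, 2, 4, 13, 26, 52.
Evaluate successive powers at the divisors of 52:
33^1 ≡ 33 (mod 53)
33^2 ≡ 29 (mod 53)
33^4 ≡ 46 (mod 53)
33^13 ≡ 23 (mod 53)
33^26 ≡ 52 (mod 53)
33^52 ≡ 1 (mod 53) ✓
So ord_53(33) = 52, hence |⟨33⟩| = 52.
The index is φ(53) / ord(33) = 52 / 52 = 1.

1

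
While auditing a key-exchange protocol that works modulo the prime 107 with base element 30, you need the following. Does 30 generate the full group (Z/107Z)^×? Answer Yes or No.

φ(107) = 107 − 1 = 106 = 2 · 53.
An element g generates (Z/107Z)^× iff g^(106/q) ≢ 1 (mod 107) for each prime q ∈ {2, 53}.
30^53 ≡ 1 (mod 107)  [q = 2: ≡ 1 ✗]
30^2 ≡ 44 (mod 107)  [q = 53: ≢ 1 ✓]
30^53 ≡ 1 shows ord(30) | 53, strictly less than φ(107); not a primitive root.

No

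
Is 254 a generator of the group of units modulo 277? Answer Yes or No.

No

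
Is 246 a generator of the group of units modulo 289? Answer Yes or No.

φ(289) = φ(17^2) = 17·(17−1) = 272 = 2^4 · 17.
An element g generates (Z/289Z)^× iff g^(272/q) ≢ 1 (mod 289) for each prime q ∈ {2, 17}.
246^136 ≡ 1 (mod 289)  [q = 2: ≡ 1 ✗]
246^16 ≡ 273 (mod 289)  [q = 17: ≢ 1 ✓]
The check at q = 2 fails, so 246 generates a proper subgroup.

No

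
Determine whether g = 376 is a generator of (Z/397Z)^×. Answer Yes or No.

φ(397) = 397 − 1 = 396 = 2^2 · 3^2 · 11.
An element g generates (Z/397Z)^× iff g^(396/q) ≢ 1 (mod 397) for each prime q ∈ {2, 3, 11}.
376^198 ≡ 396 (mod 397)  [q = 2: ≢ 1 ✓]
376^132 ≡ 362 (mod 397)  [q = 3: ≢ 1 ✓]
376^36 ≡ 16 (mod 397)  [q = 11: ≢ 1 ✓]
Every test exponent gives a nontrivial residue, hence 376 generates the full group.

Yes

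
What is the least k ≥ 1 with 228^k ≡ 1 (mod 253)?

110

ord(228) | φ(253) = φ(11·23) = (11−1)·(23−1) = 10·22 = 220 = 2^2 · 5 · 11.
Divisors of 220: 1, 2, 4, 5, 10, 11, 20, 22, 44, 55, 110, 220.
Compute 228^d (mod 253) for the divisors d until we hit 1:
228^1 ≡ 228 (mod 253)
228^2 ≡ 119 (mod 253)
228^4 ≡ 246 (mod 253)
228^5 ≡ 175 (mod 253)
228^10 ≡ 12 (mod 253)
228^11 ≡ 206 (mod 253)
228^20 ≡ 144 (mod 253)
228^22 ≡ 185 (mod 253)
228^44 ≡ 70 (mod 253)
228^55 ≡ 252 (mod 253)
228^110 ≡ 1 (mod 253) ✓
The smallest such exponent is 110, so the order of 228 is 110.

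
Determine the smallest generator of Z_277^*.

5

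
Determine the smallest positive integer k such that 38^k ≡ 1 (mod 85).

4

The order of 38 must divide φ(85) = φ(5·17) = (5−1)·(17−1) = 4·16 = 64 = 2^6.
Divisors of 64: 1, 2, 4, 8, 16, 32, 64.
Test each divisor d:
38^1 ≡ 38 (mod 85)
38^2 ≡ 84 (mod 85)
38^4 ≡ 1 (mod 85) ✓
The smallest such exponent is 4, so the order of 38 is 4.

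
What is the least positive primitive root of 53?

φ(53) = 53 − 1 = 52 = 2^2 · 13.
g is a primitive root iff g^(52/q) ≢ 1 (mod 53) for each prime q ∈ {2, 13}.
g = 2: 2^26 ≡ 52; 2^4 ≡ 16 — none is 1, so 2 is a primitive root.
Hence the least primitive root of 53 is 2.

2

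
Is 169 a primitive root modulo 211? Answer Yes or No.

No

φ(211) = 211 − 1 = 210 = 2 · 3 · 5 · 7.
An element g generates (Z/211Z)^× iff g^(210/q) ≢ 1 (mod 211) for each prime q ∈ {2, 3, 5, 7}.
169^105 ≡ 1 (mod 211)  [q = 2: ≡ 1 ✗]
169^70 ≡ 1 (mod 211)  [q = 3: ≡ 1 ✗]
169^42 ≡ 188 (mod 211)  [q = 5: ≢ 1 ✓]
169^30 ≡ 171 (mod 211)  [q = 7: ≢ 1 ✓]
The check at q = 2 fails, so 169 generates a proper subgroup.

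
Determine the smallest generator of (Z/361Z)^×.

2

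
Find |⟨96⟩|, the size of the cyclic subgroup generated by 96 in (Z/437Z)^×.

Since 96 ∈ (Z/437Z)^×, its order divides φ(437) = φ(19·23) = (19−1)·(23−1) = 18·22 = 396 = 2^2 · 3^2 · 11.
Divisors of 396: 1, 2, 3, 4, 6, 9, 11, 12, 18, 22, 33, 36, 44, 66, 99, 132, 198, 396.
Compute 96^d (mod 437) for the divisors d until we hit 1:
96^1 ≡ 96
96^2 ≡ 39
96^3 ≡ 248
96^4 ≡ 210
96^6 ≡ 324
96^9 ≡ 381
96^11 ≡ 1
Therefore the multiplicative order of 96 modulo 437 is 11.

11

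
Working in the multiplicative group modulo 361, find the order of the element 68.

3

ord(68) | φ(361) = φ(19^2) = 19·(19−1) = 342 = 2 · 3^2 · 19.
Divisors of 342: 1, 2, 3, 6, 9, 18, 19, 38, 57, 114, 171, 342.
Check 68^d mod 361 for each divisor in increasing order:
68^1 ≡ 68
68^2 ≡ 292
68^3 ≡ 1
Hence ord(68) = 3.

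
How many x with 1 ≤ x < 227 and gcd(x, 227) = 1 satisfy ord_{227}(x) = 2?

φ(227) = 227 − 1 = 226 = 2 · 113.
(Z/227Z)^× is cyclic (|G| = 226); a cyclic group of order m has exactly φ(d) elements of each order d | m, and none otherwise.
2 | 226, and φ(2) = 2 − 1 = 1.

1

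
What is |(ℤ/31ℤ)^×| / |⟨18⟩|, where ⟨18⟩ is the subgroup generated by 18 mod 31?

2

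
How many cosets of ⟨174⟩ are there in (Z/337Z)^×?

ord(174) | φ(337) = 337 − 1 = 336 = 2^4 · 3 · 7.
Divisors of 336: 1, 2, 3, 4, 6, 7, 8, 12, 14, 16, 21, 24, 28, 42, 48, 56, 84, 112, 168, 336.
Evaluate successive powers at the divisors of 336:
174^1 ≡ 174
174^2 ≡ 283
174^3 ≡ 40
174^4 ≡ 220
174^6 ≡ 252
174^7 ≡ 38
174^8 ≡ 209
174^12 ≡ 148
174^14 ≡ 96
174^16 ≡ 208
174^21 ≡ 278
174^24 ≡ 336
174^28 ≡ 117
174^42 ≡ 111
174^48 ≡ 1
Thus |⟨174⟩| = ord(174) = 48.
Index = |(Z/337Z)^×| / |⟨174⟩| = 336 / 48 = 7.

7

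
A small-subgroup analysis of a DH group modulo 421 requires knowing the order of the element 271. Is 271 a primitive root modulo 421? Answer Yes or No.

Yes

φ(421) = 421 − 1 = 420 = 2^2 · 3 · 5 · 7.
It suffices to check that the order of 271 is not a proper divisor of 420: compute 271^(420/q) for q ∈ {2, 3, 5, 7}.
271^210 ≡ 420 (mod 421)  [q = 2: ≢ 1 ✓]
271^140 ≡ 400 (mod 421)  [q = 3: ≢ 1 ✓]
271^84 ≡ 279 (mod 421)  [q = 5: ≢ 1 ✓]
271^60 ≡ 75 (mod 421)  [q = 7: ≢ 1 ✓]
Every test exponent gives a nontrivial residue, hence 271 generates the full group.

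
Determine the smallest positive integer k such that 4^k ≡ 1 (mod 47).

23

ord(4) | φ(47) = 47 − 1 = 46 = 2 · 23.
Divisors of 46: 1, 2, 23, 46.
Evaluate successive powers at the divisors of 46:
4^1 ≡ 4 (mod 47)
4^2 ≡ 16 (mod 47)
4^23 ≡ 1 (mod 47) ✓
The smallest such exponent is 23, so the order of 4 is 23.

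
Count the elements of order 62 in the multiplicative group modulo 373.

30

φ(373) = 373 − 1 = 372 = 2^2 · 3 · 31.
Since (Z/373Z)^× is cyclic of order 372, the number of elements of order d is φ(d) when d | 372 and 0 otherwise.
62 = 2 · 31 divides 372, and φ(62) = 30.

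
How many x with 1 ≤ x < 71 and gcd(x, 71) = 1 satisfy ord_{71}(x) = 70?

24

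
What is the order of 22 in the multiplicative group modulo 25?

Since 22 ∈ (Z/25Z)^×, its order divides φ(25) = φ(5^2) = 5·(5−1) = 20 = 2^2 · 5.
Divisors of 20: 1, 2, 4, 5, 10, 20.
Evaluate successive powers at the divisors of 20:
22^1 ≡ 22 (mod 25)
22^2 ≡ 9 (mod 25)
22^4 ≡ 6 (mod 25)
22^5 ≡ 7 (mod 25)
22^10 ≡ 24 (mod 25)
22^20 ≡ 1 (mod 25) ✓
Hence ord(22) = 20.

20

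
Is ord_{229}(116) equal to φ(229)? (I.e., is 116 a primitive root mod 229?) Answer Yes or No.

φ(229) = 229 − 1 = 228 = 2^2 · 3 · 19.
It suffices to check that the order of 116 is not a proper divisor of 228: compute 116^(228/q) for q ∈ {2, 3, 19}.
116^114 ≡ 228 (mod 229)  [q = 2: ≢ 1 ✓]
116^76 ≡ 134 (mod 229)  [q = 3: ≢ 1 ✓]
116^12 ≡ 214 (mod 229)  [q = 19: ≢ 1 ✓]
None equal 1, so ord_229(116) = 228: 116 is a primitive root.

Yes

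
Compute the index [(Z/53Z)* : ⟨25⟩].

2

Since 25 ∈ (Z/53Z)^×, its order divides φ(53) = 53 − 1 = 52 = 2^2 · 13.
Divisors of 52: 1, 2, 4, 13, 26, 52.
Evaluate successive powers at the divisors of 52:
25^1 ≡ 25 (mod 53)
25^2 ≡ 42 (mod 53)
25^4 ≡ 15 (mod 53)
25^13 ≡ 52 (mod 53)
25^26 ≡ 1 (mod 53) ✓
Thus |⟨25⟩| = ord(25) = 26.
The index is φ(53) / ord(25) = 52 / 26 = 2.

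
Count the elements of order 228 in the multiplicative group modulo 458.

φ(458) = φ(2)·φ(229) = 1·228 = 228 = 2^2 · 3 · 19.
(Z/458Z)^× is cyclic (|G| = 228); a cyclic group of order m has exactly φ(d) elements of each order d | m, and none otherwise.
228 = 2^2 · 3 · 19 divides 228, and φ(228) = 72.

72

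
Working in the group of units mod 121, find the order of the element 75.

55

By Lagrange's theorem, ord_121(75) divides φ(121) = φ(11^2) = 11·(11−1) = 110 = 2 · 5 · 11.
Divisors of 110: 1, 2, 5, 10, 11, 22, 55, 110.
Compute 75^d (mod 121) for the divisors d until we hit 1:
75^1 ≡ 75
75^2 ≡ 59
75^5 ≡ 78
75^10 ≡ 34
75^11 ≡ 9
75^22 ≡ 81
75^55 ≡ 1
Therefore the multiplicative order of 75 modulo 121 is 55.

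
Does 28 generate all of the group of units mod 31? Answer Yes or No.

No

φ(31) = 31 − 1 = 30 = 2 · 3 · 5.
It suffices to check that the order of 28 is not a proper divisor of 30: compute 28^(30/q) for q ∈ {2, 3, 5}.
28^15 ≡ 1 (mod 31)  [q = 2: ≡ 1 ✗]
28^10 ≡ 25 (mod 31)  [q = 3: ≢ 1 ✓]
28^6 ≡ 16 (mod 31)  [q = 5: ≢ 1 ✓]
The check at q = 2 fails, so 28 generates a proper subgroup.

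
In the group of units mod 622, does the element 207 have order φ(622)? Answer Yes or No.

φ(622) = φ(2)·φ(311) = 1·310 = 310 = 2 · 5 · 31.
It suffices to check that the order of 207 is not a proper divisor of 310: compute 207^(310/q) for q ∈ {2, 5, 31}.
207^155 ≡ 621 (mod 622)  [q = 2: ≢ 1 ✓]
207^62 ≡ 347 (mod 622)  [q = 5: ≢ 1 ✓]
207^10 ≡ 91 (mod 622)  [q = 31: ≢ 1 ✓]
All checks pass, so 207 has order 310 and is a primitive root modulo 622.

Yes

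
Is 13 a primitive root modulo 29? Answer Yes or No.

No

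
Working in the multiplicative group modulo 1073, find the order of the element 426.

The order of 426 must divide φ(1073) = φ(29·37) = (29−1)·(37−1) = 28·36 = 1008 = 2^4 · 3^2 · 7.
Divisors of 1008: 1, 2, 3, 4, 6, 7, 8, 9, 12, 14, 16, 18, 21, 24, 28, 36, 42, 48, 56, 63, 72, 84, 112, 126, 144, 168, 252, 336, 504, 1008.
Check 426^d mod 1073 for each divisor in increasing order:
426^1 ≡ 426
426^2 ≡ 139
426^3 ≡ 199
426^4 ≡ 7
426^6 ≡ 973
426^7 ≡ 320
426^8 ≡ 49
426^9 ≡ 487
426^12 ≡ 343
426^14 ≡ 465
426^16 ≡ 255
426^18 ≡ 36
426^21 ≡ 726
426^24 ≡ 692
426^28 ≡ 552
426^36 ≡ 223
426^42 ≡ 233
426^48 ≡ 306
426^56 ≡ 1045
426^63 ≡ 697
426^72 ≡ 371
426^84 ≡ 639
426^112 ≡ 784
426^126 ≡ 813
426^144 ≡ 297
426^168 ≡ 581
426^252 ≡ 1
Hence ord(426) = 252.

252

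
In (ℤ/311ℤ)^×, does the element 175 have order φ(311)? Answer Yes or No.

No

φ(311) = 311 − 1 = 310 = 2 · 5 · 31.
An element g generates (Z/311Z)^× iff g^(310/q) ≢ 1 (mod 311) for each prime q ∈ {2, 5, 31}.
175^155 ≡ 1 (mod 311)  [q = 2: ≡ 1 ✗]
175^62 ≡ 52 (mod 311)  [q = 5: ≢ 1 ✓]
175^10 ≡ 15 (mod 311)  [q = 31: ≢ 1 ✓]
175^155 ≡ 1 shows ord(175) | 155, strictly less than φ(311); not a primitive root.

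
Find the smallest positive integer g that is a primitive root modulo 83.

2

φ(83) = 83 − 1 = 82 = 2 · 41.
g is a primitive root iff g^(82/q) ≢ 1 (mod 83) for each prime q ∈ {2, 41}.
g = 2: 2^41 ≡ 82; 2^2 ≡ 4 — none is 1, so 2 is a primitive root.
Hence the least primitive root of 83 is 2.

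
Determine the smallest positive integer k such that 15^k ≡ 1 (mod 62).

By Lagrange's theorem, ord_62(15) divides φ(62) = φ(2)·φ(31) = 1·30 = 30 = 2 · 3 · 5.
Divisors of 30: 1, 2, 3, 5, 6, 10, 15, 30.
Evaluate successive powers at the divisors of 30:
15^1 ≡ 15 (mod 62)
15^2 ≡ 39 (mod 62)
15^3 ≡ 27 (mod 62)
15^5 ≡ 61 (mod 62)
15^6 ≡ 47 (mod 62)
15^10 ≡ 1 (mod 62) ✓
So ord_62(15) = 10.

10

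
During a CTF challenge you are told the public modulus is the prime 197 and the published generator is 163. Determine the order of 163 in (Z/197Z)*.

98

By Lagrange's theorem, ord_197(163) divides φ(197) = 197 − 1 = 196 = 2^2 · 7^2.
Divisors of 196: 1, 2, 4, 7, 14, 28, 49, 98, 196.
Test each divisor d:
163^1 ≡ 163 (mod 197)
163^2 ≡ 171 (mod 197)
163^4 ≡ 85 (mod 197)
163^7 ≡ 83 (mod 197)
163^14 ≡ 191 (mod 197)
163^28 ≡ 36 (mod 197)
163^49 ≡ 196 (mod 197)
163^98 ≡ 1 (mod 197) ✓
Therefore the multiplicative order of 163 modulo 197 is 98.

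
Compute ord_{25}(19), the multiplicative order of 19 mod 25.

10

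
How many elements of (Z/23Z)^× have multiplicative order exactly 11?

10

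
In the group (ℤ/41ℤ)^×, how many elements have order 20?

8

φ(41) = 41 − 1 = 40 = 2^3 · 5.
(Z/41Z)^× is cyclic (|G| = 40); a cyclic group of order m has exactly φ(d) elements of each order d | m, and none otherwise.
20 = 2^2 · 5 divides 40, and φ(20) = 8.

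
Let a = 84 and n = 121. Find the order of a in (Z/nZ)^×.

110

The order of 84 must divide φ(121) = φ(11^2) = 11·(11−1) = 110 = 2 · 5 · 11.
Divisors of 110: 1, 2, 5, 10, 11, 22, 55, 110.
Evaluate successive powers at the divisors of 110:
84^1 ≡ 84 (mod 121)
84^2 ≡ 38 (mod 121)
84^5 ≡ 54 (mod 121)
84^10 ≡ 12 (mod 121)
84^11 ≡ 40 (mod 121)
84^22 ≡ 27 (mod 121)
84^55 ≡ 120 (mod 121)
84^110 ≡ 1 (mod 121) ✓
So ord_121(84) = 110.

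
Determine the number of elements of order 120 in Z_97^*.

φ(97) = 97 − 1 = 96 = 2^5 · 3.
Since (Z/97Z)^× is cyclic of order 96, the number of elements of order d is φ(d) when d | 96 and 0 otherwise.
Since 120 ∤ 96, the count is 0.

0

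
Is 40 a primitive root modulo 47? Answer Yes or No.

Yes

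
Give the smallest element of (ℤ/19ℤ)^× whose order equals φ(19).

2

φ(19) = 19 − 1 = 18 = 2 · 3^2.
g is a primitive root iff g^(18/q) ≢ 1 (mod 19) for each prime q ∈ {2, 3}.
g = 2: 2^9 ≡ 18; 2^6 ≡ 7 — none is 1, so 2 is a primitive root.
The smallest primitive root modulo 19 is 2.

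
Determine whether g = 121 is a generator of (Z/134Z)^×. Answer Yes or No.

No

φ(134) = φ(2)·φ(67) = 1·66 = 66 = 2 · 3 · 11.
Test 121^(66/q) mod 134 for each prime factor q of 66:
121^33 ≡ 1 (mod 134)  [q = 2: ≡ 1 ✗]
121^22 ≡ 37 (mod 134)  [q = 3: ≢ 1 ✓]
121^6 ≡ 129 (mod 134)  [q = 11: ≢ 1 ✓]
121^33 ≡ 1 shows ord(121) | 33, strictly less than φ(134); not a primitive root.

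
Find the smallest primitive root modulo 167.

5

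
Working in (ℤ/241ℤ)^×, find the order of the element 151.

60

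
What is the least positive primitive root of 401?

3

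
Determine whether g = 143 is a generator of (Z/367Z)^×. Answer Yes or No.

Yes

φ(367) = 367 − 1 = 366 = 2 · 3 · 61.
It suffices to check that the order of 143 is not a proper divisor of 366: compute 143^(366/q) for q ∈ {2, 3, 61}.
143^183 ≡ 366 (mod 367)  [q = 2: ≢ 1 ✓]
143^122 ≡ 83 (mod 367)  [q = 3: ≢ 1 ✓]
143^6 ≡ 199 (mod 367)  [q = 61: ≢ 1 ✓]
All checks pass, so 143 has order 366 and is a primitive root modulo 367.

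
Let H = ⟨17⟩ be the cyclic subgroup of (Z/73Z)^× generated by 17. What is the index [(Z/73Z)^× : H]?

3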